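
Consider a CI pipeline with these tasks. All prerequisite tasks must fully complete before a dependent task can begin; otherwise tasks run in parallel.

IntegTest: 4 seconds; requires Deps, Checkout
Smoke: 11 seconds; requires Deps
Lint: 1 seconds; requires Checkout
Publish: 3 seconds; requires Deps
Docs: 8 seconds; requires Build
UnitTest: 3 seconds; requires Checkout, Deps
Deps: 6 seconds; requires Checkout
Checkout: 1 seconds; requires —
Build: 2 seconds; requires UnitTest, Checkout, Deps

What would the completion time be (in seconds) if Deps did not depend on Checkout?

Original critical path: Checkout→Deps→UnitTest→Build→Docs = 1+6+3+2+8 = 20 ⇒ 20 seconds.
Without Checkout→Deps, Deps's earliest start moves from 1 to 0.
The longest chain is now Deps→UnitTest→Build→Docs = 6+3+2+8 = 19, so the plan takes 19 seconds.

19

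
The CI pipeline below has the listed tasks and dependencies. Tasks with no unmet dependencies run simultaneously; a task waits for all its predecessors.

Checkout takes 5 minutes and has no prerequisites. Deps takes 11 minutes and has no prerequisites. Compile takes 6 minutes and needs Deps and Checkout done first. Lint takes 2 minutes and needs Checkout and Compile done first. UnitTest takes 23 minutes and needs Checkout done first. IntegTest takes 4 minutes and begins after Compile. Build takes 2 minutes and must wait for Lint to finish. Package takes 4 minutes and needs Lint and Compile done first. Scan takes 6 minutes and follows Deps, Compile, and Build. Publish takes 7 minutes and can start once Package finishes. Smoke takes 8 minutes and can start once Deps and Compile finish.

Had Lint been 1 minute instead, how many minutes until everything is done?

29

Actual critical path: Deps→Compile→Lint→Package→Publish = 11+6+2+4+7 = 30 ⇒ 30 minutes.
Since Lint is critical, the -1 change carries straight to that chain (now 29 minutes).
The critical path is still Deps→Compile→Lint→Package→Publish; finish is now 29 minutes.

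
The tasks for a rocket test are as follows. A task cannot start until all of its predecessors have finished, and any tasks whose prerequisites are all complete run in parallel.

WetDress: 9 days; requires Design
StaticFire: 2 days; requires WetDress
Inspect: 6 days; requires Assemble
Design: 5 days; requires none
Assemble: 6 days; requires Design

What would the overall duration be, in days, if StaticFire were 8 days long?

Actual critical path: Design→Assemble→Inspect = 5+6+6 = 17 ⇒ 17 days.
The longest path through StaticFire is only 16 days, so StaticFire has float 1.
Now Design→WetDress→StaticFire = 5+9+8 = 22 is longest, so the finish becomes 22 days.

22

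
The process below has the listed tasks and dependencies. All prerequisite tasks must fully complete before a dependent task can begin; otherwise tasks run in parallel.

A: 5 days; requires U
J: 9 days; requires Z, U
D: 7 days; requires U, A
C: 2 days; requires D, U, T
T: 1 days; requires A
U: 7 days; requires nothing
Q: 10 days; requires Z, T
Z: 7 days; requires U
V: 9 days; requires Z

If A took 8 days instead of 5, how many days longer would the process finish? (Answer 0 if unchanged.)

2

As given, the longest chain is U→Z→Q = 7+7+10 = 24, so the finish is 24 days.
A is off the critical path — its longest chain is 23 days, giving 1 of slack.
New critical path: U→A→T→Q = 7+8+1+10 = 26 ⇒ 26 days.
Change in finish: 26 − 24 = +2 days.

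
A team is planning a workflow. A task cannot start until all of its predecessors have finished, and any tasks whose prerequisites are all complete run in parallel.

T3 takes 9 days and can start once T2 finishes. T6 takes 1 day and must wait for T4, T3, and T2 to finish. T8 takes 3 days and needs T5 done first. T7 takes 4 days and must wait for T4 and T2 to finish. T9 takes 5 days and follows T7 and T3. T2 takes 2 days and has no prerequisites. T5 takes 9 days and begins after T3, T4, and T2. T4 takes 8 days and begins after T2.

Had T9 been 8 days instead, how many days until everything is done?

23

Actual critical path: T2→T3→T5→T8 = 2+9+9+3 = 23 ⇒ 23 days.
T9 has 4 days of float (longest path through it is 19).
No other chain overtakes it, so the finish is 23 days.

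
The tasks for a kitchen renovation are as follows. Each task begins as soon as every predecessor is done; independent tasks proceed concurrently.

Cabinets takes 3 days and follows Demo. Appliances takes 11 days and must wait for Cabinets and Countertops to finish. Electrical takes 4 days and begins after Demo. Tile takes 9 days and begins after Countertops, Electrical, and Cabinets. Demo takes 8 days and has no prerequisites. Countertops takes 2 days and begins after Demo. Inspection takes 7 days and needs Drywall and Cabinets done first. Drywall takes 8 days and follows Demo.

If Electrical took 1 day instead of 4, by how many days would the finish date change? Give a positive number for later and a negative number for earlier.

The binding path is Demo→Drywall→Inspection = 8+8+7 = 23; finish at 23 days.
Electrical has 2 days of float (longest path through it is 21).
No other chain overtakes it, so the finish is 23 days.
Change in finish: 23 − 23 = +0 days.

0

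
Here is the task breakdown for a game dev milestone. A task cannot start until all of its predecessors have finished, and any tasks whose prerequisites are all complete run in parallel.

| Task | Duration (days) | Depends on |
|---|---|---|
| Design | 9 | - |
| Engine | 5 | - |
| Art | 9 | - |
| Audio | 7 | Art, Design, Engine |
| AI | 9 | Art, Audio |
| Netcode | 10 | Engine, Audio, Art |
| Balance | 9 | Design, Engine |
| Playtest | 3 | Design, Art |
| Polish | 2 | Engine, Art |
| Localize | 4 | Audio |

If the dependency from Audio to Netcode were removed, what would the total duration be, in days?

25

Before: longest chain Design→Audio→Netcode = 9+7+10 = 26, finish 26.
Without Audio→Netcode, Netcode's earliest start moves from 16 to 9.
After: Design→Audio→AI = 9+7+9 = 25 → 25 days.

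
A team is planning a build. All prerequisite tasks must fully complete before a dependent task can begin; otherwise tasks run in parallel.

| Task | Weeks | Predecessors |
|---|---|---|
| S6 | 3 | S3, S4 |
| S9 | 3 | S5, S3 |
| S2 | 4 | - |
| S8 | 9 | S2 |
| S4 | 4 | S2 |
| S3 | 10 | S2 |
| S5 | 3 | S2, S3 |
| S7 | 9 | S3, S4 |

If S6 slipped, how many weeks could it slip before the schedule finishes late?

6

The longest chain is S2→S3→S7 = 4+10+9 = 23; overall finish 23 weeks.
The longest chain containing S6 totals 17 weeks.
So S6 can slip 23 − 17 = 6 weeks.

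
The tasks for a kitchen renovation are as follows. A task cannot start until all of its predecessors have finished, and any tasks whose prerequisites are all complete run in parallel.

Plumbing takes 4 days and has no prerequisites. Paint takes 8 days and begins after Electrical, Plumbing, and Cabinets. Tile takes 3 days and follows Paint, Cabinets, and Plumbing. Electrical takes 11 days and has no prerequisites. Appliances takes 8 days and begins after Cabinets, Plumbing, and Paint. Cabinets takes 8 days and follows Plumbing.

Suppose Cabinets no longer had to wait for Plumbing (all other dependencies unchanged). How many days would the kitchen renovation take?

Before: longest chain Plumbing→Cabinets→Paint→Appliances = 4+8+8+8 = 28, finish 28.
Without Plumbing→Cabinets, Cabinets's earliest start moves from 4 to 0.
The longest chain is now Electrical→Paint→Appliances = 11+8+8 = 27, so the kitchen renovation takes 27 days.

27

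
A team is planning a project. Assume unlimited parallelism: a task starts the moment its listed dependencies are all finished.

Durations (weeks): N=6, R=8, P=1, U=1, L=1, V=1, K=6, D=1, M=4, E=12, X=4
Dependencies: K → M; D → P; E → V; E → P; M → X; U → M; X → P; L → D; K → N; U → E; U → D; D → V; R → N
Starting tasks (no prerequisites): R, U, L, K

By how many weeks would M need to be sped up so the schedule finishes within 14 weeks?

1

Current finish: 15 weeks; target: 14.
M is on every critical path, so each week cut from M cuts the finish by one (this holds down to a finish of 14).
Need 15 − 14 = 1 week off M → M becomes 3 weeks, finish becomes 14.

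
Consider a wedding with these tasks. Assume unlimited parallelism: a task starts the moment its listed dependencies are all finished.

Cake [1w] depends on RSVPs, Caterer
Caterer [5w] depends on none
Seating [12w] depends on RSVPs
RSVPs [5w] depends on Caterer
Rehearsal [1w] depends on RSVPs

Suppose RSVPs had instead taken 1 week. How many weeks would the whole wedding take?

As given, the longest chain is Caterer→RSVPs→Seating = 5+5+12 = 22, so the finish is 22 weeks.
Since RSVPs is critical, the -4 change carries straight to that chain (now 18 weeks).
No other chain overtakes it, so the finish is 18 weeks.

18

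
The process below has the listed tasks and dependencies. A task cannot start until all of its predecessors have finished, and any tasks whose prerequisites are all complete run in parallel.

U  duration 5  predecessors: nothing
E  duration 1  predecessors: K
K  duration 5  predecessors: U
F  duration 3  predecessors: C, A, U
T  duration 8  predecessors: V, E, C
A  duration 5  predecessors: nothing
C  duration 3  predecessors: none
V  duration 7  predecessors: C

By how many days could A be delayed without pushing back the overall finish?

11

The longest chain is U→K→E→T = 5+5+1+8 = 19; overall finish 19 days.
Longest path through A: 8 days (earliest finish 5, latest finish 16).
Slack of A = 11 − 0 = 11 days.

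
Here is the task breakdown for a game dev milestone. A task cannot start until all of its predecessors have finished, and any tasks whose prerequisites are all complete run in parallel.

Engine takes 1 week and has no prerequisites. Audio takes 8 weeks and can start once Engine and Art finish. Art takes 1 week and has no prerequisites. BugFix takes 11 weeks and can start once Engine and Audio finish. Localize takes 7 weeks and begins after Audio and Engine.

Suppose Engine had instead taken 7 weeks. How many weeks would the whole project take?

26

Baseline: Engine→Audio→BugFix = 1+8+11 = 20 → 20 weeks.
Engine is on the critical path; changing it to 7 makes that path 26 weeks.
The critical path is still Engine→Audio→BugFix; finish is now 26 weeks.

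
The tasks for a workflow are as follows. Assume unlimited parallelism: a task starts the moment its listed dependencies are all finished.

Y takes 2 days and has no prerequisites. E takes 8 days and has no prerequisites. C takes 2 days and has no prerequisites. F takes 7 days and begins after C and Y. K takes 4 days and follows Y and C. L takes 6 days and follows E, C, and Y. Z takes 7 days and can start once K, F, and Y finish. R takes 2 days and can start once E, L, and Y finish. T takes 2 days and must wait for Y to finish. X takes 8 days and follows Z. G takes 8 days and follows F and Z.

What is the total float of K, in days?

3

Y→F→Z→X = 2+7+7+8 = 24 sets the makespan at 24 days.
Longest path through K: 21 days (earliest finish 6, latest finish 9).
Float = 24 − 21 = 3.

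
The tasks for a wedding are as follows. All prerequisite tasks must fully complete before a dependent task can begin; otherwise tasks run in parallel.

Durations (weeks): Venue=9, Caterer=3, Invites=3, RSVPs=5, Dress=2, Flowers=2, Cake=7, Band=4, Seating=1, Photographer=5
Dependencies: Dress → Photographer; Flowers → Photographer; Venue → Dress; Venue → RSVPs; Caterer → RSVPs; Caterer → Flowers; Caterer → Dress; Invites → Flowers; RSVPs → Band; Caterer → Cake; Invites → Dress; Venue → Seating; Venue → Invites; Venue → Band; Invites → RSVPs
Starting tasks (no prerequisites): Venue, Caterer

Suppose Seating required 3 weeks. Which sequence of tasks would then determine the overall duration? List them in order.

Actual critical path: Venue→Invites→RSVPs→Band = 9+3+5+4 = 21 ⇒ 21 weeks.
The longest path through Seating is only 10 weeks, so Seating has float 11.
The critical path is still Venue→Invites→RSVPs→Band; finish is now 21 weeks.

Venue, Invites, RSVPs, Band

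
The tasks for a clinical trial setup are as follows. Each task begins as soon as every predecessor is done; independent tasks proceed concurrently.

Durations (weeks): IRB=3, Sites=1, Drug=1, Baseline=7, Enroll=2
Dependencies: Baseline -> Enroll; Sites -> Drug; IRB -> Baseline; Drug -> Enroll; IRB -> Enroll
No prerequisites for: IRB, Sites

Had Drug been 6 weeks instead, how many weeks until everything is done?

12

The binding path is IRB→Baseline→Enroll = 3+7+2 = 12; finish at 12 weeks.
Drug is off the critical path — its longest chain is 4 weeks, giving 8 of slack.
No other chain overtakes it, so the finish is 12 weeks.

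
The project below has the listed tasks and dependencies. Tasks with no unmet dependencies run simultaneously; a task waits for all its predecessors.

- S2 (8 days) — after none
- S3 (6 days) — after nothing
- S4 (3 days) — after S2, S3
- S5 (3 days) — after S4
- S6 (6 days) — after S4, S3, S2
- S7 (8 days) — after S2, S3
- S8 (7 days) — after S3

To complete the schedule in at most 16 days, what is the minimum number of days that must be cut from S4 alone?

Current finish: 17 days; target: 16.
S4 is on every critical path, so each day cut from S4 cuts the finish by one (this holds down to a finish of 16).
Need 17 − 16 = 1 day off S4 → S4 becomes 2 days, finish becomes 16.

1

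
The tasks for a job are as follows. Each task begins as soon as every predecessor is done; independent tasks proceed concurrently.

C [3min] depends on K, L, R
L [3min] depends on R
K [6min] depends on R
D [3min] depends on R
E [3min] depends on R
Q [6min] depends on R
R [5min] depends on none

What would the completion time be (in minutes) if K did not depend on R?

11

With the dependency in place, R→K→C = 5+6+3 = 14 sets the finish at 14 minutes.
Without R→K, K's earliest start moves from 5 to 0.
New critical path: R→L→C = 5+3+3 = 11 ⇒ 11 minutes.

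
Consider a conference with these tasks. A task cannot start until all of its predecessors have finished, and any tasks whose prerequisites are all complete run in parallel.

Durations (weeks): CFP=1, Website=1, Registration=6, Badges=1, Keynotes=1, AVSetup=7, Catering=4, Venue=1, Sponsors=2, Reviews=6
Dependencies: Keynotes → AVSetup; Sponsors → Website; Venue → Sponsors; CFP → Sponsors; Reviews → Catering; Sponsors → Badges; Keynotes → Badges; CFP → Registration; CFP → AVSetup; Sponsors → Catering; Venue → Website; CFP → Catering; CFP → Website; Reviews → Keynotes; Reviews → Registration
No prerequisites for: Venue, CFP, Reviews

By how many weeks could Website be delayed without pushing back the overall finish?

Critical path: Reviews→Keynotes→AVSetup = 6+1+7 = 14, so the finish is 14 weeks.
Website finishes as early as 4 and must finish by 14.
So Website can slip 14 − 4 = 10 weeks.

10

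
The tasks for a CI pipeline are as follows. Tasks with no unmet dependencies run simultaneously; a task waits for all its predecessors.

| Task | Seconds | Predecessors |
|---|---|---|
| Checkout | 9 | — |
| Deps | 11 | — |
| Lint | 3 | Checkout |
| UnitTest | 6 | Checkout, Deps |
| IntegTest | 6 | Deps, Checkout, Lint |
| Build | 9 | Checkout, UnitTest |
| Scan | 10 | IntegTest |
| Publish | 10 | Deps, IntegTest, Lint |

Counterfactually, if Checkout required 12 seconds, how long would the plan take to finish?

31

Baseline: Checkout→Lint→IntegTest→Scan = 9+3+6+10 = 28 → 28 seconds.
Since Checkout is critical, the +3 change carries straight to that chain (now 31 seconds).
That remains the longest chain; total 31 seconds.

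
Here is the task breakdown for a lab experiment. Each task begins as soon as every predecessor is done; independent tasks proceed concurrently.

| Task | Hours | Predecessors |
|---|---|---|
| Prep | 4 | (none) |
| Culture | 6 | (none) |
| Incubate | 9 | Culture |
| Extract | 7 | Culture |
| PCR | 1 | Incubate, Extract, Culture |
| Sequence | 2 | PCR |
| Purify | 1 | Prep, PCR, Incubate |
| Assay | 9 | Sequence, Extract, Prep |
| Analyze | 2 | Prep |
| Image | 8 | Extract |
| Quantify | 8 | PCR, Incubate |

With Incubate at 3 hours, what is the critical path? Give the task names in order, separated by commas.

Baseline: Culture→Incubate→PCR→Sequence→Assay = 6+9+1+2+9 = 27 → 27 hours.
Incubate lies on that path, so at 3 hours the path becomes 21 hours.
New critical path: Culture→Extract→PCR→Sequence→Assay = 6+7+1+2+9 = 25 ⇒ 25 hours.

Culture, Extract, PCR, Sequence, Assay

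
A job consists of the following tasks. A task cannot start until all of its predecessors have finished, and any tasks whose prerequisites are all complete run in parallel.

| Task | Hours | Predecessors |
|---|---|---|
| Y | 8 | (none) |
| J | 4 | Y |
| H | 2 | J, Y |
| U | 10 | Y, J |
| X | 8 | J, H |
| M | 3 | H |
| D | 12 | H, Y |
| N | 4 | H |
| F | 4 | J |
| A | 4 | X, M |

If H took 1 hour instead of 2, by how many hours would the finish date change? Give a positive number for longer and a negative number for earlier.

As given, the longest chain is Y→J→H→X→A = 8+4+2+8+4 = 26, so the finish is 26 hours.
H lies on that path, so at 1 hour the path becomes 25 hours.
No other chain overtakes it, so the finish is 25 hours.
Change in finish: 25 − 26 = -1 hours.

-1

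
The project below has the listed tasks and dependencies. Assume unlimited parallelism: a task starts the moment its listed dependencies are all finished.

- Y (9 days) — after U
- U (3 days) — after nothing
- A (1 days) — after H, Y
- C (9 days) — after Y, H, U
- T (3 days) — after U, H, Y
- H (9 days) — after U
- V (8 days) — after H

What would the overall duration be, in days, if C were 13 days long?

25

Critical path before the change: U→H→C = 3+9+9 = 21 giving 21 days.
C lies on that path, so at 13 days the path becomes 25 days.
The critical path is still U→H→C; finish is now 25 days.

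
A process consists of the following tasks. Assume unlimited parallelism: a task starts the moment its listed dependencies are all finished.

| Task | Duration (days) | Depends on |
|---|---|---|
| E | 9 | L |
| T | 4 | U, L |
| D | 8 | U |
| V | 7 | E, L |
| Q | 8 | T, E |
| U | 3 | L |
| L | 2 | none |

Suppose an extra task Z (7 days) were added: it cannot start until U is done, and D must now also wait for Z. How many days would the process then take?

Originally the process takes 19 days.
With Z inserted, D now waits for max(U, Z).
New critical path: L→U→Z→D = 2+3+7+8 = 20 ⇒ 20 days.

20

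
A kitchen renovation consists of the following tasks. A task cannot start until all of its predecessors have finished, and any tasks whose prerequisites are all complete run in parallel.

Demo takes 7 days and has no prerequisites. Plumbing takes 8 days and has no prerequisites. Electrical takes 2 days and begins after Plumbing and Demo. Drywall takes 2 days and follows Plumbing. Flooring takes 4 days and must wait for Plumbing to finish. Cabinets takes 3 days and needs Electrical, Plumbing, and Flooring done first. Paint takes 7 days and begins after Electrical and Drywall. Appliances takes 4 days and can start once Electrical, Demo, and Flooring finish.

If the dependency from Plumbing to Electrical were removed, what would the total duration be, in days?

17

Before: longest chain Plumbing→Electrical→Paint = 8+2+7 = 17, finish 17.
Without Plumbing→Electrical, Electrical's earliest start moves from 8 to 7.
After: Plumbing→Drywall→Paint = 8+2+7 = 17 → 17 days.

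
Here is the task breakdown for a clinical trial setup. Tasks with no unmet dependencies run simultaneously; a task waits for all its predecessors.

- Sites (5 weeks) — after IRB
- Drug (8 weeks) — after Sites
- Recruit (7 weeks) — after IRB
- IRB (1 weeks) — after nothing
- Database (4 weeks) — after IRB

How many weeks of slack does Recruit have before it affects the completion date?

Critical path: IRB→Sites→Drug = 1+5+8 = 14, so the finish is 14 weeks.
Recruit finishes as early as 8 and must finish by 14.
Float = 14 − 8 = 6.

6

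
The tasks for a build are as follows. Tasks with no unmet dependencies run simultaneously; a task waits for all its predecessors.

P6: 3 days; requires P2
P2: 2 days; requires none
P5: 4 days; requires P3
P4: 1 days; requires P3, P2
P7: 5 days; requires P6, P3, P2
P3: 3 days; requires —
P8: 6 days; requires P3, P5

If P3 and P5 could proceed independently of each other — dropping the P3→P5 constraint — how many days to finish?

10

With the dependency in place, P3→P5→P8 = 3+4+6 = 13 sets the finish at 13 days.
Without P3→P5, P5's earliest start moves from 3 to 0.
The longest chain is now P2→P6→P7 = 2+3+5 = 10, so the plan takes 10 days.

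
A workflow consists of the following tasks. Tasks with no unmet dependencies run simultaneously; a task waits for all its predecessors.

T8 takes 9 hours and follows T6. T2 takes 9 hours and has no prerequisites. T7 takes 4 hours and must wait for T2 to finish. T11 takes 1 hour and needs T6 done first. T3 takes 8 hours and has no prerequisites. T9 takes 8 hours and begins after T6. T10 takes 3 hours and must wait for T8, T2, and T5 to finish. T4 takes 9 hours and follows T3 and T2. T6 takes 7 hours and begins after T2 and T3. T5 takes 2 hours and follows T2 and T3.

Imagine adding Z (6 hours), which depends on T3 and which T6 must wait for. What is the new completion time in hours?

33

Originally the schedule takes 28 hours.
With Z inserted, T6 now waits for max(T2, T3, Z).
New critical path: T3→Z→T6→T8→T10 = 8+6+7+9+3 = 33 ⇒ 33 hours.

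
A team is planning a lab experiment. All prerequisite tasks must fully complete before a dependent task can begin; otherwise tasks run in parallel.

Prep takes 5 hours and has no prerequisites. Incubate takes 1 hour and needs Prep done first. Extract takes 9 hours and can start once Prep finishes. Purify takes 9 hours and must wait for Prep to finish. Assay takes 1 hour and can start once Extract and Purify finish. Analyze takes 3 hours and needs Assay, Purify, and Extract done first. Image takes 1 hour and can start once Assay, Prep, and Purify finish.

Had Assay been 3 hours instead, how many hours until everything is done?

20

The binding path is Prep→Extract→Assay→Analyze = 5+9+1+3 = 18; finish at 18 hours.
Assay is on the critical path; changing it to 3 makes that path 20 hours.
No other chain overtakes it, so the finish is 20 hours.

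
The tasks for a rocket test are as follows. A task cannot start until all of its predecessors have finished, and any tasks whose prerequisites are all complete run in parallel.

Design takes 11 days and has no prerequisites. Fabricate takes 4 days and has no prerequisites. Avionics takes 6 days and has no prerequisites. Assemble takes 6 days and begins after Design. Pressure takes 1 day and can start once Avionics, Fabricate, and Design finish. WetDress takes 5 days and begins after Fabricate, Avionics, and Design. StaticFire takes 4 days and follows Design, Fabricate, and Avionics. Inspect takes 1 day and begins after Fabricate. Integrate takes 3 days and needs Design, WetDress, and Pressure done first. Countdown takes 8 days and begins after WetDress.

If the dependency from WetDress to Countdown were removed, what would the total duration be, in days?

19

Before: longest chain Design→WetDress→Countdown = 11+5+8 = 24, finish 24.
Without WetDress→Countdown, Countdown's earliest start moves from 16 to 0.
The longest chain is now Design→WetDress→Integrate = 11+5+3 = 19, so the project takes 19 days.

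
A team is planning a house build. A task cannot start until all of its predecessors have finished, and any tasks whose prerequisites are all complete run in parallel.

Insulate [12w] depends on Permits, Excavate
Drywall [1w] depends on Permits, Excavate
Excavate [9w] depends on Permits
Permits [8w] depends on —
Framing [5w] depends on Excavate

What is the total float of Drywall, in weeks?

11

The longest chain is Permits→Excavate→Insulate = 8+9+12 = 29; overall finish 29 weeks.
Longest path through Drywall: 18 weeks (earliest finish 18, latest finish 29).
Float = 29 − 18 = 11.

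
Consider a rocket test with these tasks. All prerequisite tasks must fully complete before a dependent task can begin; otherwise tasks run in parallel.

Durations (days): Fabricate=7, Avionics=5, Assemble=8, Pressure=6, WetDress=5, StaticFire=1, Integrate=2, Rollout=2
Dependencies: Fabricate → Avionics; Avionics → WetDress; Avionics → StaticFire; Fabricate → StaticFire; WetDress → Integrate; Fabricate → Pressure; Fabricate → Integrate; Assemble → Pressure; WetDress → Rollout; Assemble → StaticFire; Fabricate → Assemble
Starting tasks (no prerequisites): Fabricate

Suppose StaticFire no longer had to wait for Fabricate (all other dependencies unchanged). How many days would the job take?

21

With the dependency in place, Fabricate→Assemble→Pressure = 7+8+6 = 21 sets the finish at 21 days.
Dropping Fabricate→StaticFire doesn't change StaticFire's earliest start (15); another predecessor still binds.
New critical path: Fabricate→Assemble→Pressure = 7+8+6 = 21 ⇒ 21 days.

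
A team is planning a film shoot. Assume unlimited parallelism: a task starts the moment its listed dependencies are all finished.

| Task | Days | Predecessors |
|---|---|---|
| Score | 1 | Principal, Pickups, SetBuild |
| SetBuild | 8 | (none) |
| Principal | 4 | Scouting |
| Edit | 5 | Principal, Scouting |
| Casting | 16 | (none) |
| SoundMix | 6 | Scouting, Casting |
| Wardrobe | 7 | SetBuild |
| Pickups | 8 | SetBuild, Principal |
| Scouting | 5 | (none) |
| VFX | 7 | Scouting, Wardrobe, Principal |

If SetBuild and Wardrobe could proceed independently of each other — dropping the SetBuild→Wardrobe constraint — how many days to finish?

Before: longest chain Casting→SoundMix = 16+6 = 22, finish 22.
Without SetBuild→Wardrobe, Wardrobe's earliest start moves from 8 to 0.
The longest chain is now Casting→SoundMix = 16+6 = 22, so the film shoot takes 22 days.

22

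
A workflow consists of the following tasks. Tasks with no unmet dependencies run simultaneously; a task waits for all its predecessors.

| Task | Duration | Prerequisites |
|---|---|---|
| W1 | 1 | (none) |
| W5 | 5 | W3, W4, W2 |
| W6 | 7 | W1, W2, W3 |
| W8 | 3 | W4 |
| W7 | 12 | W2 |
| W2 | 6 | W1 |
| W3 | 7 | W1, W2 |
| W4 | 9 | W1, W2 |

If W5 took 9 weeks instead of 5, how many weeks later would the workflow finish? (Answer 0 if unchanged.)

Critical path before the change: W1→W2→W4→W5 = 1+6+9+5 = 21 giving 21 weeks.
W5 lies on that path, so at 9 weeks the path becomes 25 weeks.
No other chain overtakes it, so the finish is 25 weeks.
Change in finish: 25 − 21 = +4 weeks.

4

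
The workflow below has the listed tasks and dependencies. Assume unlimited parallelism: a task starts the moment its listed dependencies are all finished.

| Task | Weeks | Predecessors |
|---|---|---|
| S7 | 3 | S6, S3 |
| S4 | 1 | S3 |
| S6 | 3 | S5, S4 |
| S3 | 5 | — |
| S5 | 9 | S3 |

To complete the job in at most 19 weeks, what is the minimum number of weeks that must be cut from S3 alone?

Current finish: 20 weeks; target: 19.
S3 is on every critical path, so each week cut from S3 cuts the finish by one (this holds down to a finish of 16).
Need 20 − 19 = 1 week off S3 → S3 becomes 4 weeks, finish becomes 19.

1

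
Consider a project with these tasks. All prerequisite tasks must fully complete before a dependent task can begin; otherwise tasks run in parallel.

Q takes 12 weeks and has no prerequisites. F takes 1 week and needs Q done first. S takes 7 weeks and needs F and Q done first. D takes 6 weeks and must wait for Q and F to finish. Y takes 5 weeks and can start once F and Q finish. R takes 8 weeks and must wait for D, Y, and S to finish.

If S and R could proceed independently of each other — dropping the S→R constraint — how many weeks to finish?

27

Before: longest chain Q→F→S→R = 12+1+7+8 = 28, finish 28.
Without S→R, R's earliest start moves from 20 to 19.
The longest chain is now Q→F→D→R = 12+1+6+8 = 27, so the job takes 27 weeks.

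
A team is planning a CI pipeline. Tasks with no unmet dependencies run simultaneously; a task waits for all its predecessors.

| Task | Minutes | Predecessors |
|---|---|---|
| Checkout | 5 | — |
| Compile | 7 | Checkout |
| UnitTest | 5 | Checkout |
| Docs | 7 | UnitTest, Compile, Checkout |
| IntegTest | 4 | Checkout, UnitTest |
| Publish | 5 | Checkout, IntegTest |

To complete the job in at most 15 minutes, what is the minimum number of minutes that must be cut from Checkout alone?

4

Current finish: 19 minutes; target: 15.
Checkout is on every critical path, so each minute cut from Checkout cuts the finish by one (this holds down to a finish of 15).
Need 19 − 15 = 4 minutes off Checkout → Checkout becomes 1 minute, finish becomes 15.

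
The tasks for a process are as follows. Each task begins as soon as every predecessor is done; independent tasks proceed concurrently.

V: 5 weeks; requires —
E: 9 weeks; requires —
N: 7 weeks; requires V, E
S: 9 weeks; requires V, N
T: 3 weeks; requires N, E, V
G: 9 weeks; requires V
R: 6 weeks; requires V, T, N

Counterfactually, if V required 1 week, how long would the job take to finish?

The binding path is E→N→S = 9+7+9 = 25; finish at 25 weeks.
V has 4 weeks of float (longest path through it is 21).
The critical path is still E→N→S; finish is now 25 weeks.

25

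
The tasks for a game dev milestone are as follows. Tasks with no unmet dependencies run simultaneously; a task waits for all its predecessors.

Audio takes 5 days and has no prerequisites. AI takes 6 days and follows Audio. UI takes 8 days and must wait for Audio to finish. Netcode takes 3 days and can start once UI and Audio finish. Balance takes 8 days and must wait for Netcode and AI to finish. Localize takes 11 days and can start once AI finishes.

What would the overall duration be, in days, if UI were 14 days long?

The binding path is Audio→UI→Netcode→Balance = 5+8+3+8 = 24; finish at 24 days.
UI lies on that path, so at 14 days the path becomes 30 days.
The critical path is still Audio→UI→Netcode→Balance; finish is now 30 days.

30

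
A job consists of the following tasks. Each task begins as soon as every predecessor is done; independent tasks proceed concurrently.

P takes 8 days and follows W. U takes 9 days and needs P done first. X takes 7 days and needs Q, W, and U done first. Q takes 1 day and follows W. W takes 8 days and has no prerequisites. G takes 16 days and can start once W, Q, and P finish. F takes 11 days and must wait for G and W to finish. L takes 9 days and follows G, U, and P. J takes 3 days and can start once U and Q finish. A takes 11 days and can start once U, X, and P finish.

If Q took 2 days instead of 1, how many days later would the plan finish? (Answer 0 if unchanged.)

As given, the longest chain is W→P→U→X→A = 8+8+9+7+11 = 43, so the finish is 43 days.
The longest path through Q is only 36 days, so Q has float 7.
That remains the longest chain; total 43 days.
Change in finish: 43 − 43 = +0 days.

0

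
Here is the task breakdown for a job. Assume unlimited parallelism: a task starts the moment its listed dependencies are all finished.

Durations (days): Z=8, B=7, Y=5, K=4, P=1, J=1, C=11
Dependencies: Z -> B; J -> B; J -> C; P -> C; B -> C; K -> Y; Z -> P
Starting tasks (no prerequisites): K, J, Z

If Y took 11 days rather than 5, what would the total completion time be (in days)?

26

The binding path is Z→B→C = 8+7+11 = 26; finish at 26 days.
Y is off the critical path — its longest chain is 9 days, giving 17 of slack.
The critical path is still Z→B→C; finish is now 26 days.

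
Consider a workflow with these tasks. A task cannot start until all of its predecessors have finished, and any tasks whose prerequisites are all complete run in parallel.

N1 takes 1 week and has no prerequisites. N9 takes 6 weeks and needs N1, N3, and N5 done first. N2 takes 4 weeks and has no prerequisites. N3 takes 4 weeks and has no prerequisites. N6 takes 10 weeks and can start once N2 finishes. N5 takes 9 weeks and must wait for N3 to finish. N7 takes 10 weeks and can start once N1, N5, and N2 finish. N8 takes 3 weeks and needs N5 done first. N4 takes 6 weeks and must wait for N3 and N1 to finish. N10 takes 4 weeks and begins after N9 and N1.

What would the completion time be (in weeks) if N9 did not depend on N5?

23

Before: longest chain N3→N5→N7 = 4+9+10 = 23, finish 23.
Without N5→N9, N9's earliest start moves from 13 to 4.
New critical path: N3→N5→N7 = 4+9+10 = 23 ⇒ 23 weeks.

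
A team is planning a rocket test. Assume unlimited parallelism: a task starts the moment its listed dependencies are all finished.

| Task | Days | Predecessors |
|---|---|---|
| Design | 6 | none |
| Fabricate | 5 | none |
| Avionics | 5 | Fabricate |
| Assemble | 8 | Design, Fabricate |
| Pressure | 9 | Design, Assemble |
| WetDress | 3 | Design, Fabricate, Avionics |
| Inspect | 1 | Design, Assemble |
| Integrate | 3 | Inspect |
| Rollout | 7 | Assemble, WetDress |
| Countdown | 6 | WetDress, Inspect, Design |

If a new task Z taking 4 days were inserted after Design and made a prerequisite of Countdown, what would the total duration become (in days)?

23

Originally the schedule takes 23 days.
With Z inserted, Countdown now waits for max(WetDress, Inspect, Design, Z).
New critical path: Design→Assemble→Pressure = 6+8+9 = 23 ⇒ 23 days.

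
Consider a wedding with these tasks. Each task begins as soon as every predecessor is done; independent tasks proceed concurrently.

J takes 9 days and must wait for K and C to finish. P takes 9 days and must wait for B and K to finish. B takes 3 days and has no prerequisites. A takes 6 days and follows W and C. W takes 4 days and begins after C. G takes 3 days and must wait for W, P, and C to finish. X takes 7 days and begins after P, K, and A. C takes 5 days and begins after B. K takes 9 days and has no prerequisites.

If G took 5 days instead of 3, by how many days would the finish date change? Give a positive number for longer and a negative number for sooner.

0

The binding path is K→P→X = 9+9+7 = 25; finish at 25 days.
The longest path through G is only 21 days, so G has float 4.
That remains the longest chain; total 25 days.
Change in finish: 25 − 25 = +0 days.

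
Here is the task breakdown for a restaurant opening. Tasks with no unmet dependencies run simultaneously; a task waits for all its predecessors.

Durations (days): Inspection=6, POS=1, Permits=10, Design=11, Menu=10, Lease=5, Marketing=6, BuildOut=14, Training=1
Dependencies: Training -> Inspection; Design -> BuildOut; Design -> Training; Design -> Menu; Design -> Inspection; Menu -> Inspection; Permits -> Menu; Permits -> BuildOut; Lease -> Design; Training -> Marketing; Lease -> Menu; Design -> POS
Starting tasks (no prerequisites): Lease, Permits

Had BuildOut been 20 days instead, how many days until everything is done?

The binding path is Lease→Design→Menu→Inspection = 5+11+10+6 = 32; finish at 32 days.
BuildOut has 2 days of float (longest path through it is 30).
The binding chain switches to Lease→Design→BuildOut = 5+11+20 = 36; finish 36 days.

36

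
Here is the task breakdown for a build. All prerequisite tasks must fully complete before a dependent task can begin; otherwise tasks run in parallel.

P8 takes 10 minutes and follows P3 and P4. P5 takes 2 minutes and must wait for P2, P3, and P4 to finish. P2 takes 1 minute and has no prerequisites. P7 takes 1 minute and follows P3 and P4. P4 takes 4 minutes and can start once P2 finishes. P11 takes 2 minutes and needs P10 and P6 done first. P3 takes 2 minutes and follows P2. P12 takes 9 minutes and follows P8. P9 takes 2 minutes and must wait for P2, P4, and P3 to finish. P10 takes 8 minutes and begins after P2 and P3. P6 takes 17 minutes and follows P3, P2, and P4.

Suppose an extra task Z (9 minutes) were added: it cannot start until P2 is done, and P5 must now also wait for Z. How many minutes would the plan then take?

Originally the plan takes 24 minutes.
With Z inserted, P5 now waits for max(P2, P3, P4, Z).
New critical path: P2→P4→P6→P11 = 1+4+17+2 = 24 ⇒ 24 minutes.

24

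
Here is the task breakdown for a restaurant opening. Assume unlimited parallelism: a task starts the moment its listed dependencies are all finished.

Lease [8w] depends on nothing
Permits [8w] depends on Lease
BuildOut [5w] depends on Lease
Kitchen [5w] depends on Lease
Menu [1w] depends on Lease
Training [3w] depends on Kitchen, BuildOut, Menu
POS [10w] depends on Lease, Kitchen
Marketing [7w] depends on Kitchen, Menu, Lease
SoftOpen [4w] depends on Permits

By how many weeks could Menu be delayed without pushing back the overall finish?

Lease→Kitchen→POS = 8+5+10 = 23 sets the makespan at 23 weeks.
The longest chain containing Menu totals 16 weeks.
Float = 23 − 16 = 7.

7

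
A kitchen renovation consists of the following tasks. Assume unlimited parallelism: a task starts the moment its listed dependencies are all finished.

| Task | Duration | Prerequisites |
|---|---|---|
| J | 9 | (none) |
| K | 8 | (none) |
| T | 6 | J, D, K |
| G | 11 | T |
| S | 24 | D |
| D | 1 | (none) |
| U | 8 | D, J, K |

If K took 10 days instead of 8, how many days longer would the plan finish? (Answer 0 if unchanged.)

Baseline: J→T→G = 9+6+11 = 26 → 26 days.
K is off the critical path — its longest chain is 25 days, giving 1 of slack.
New critical path: K→T→G = 10+6+11 = 27 ⇒ 27 days.
Change in finish: 27 − 26 = +1 days.

1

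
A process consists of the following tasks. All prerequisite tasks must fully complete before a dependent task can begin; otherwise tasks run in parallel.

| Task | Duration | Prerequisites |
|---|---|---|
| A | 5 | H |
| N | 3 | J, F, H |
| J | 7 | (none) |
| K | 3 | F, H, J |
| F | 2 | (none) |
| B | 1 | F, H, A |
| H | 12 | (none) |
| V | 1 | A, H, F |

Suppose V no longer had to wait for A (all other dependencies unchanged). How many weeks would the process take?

18

With the dependency in place, H→A→V = 12+5+1 = 18 sets the finish at 18 weeks.
Without A→V, V's earliest start moves from 17 to 12.
The longest chain is now H→A→B = 12+5+1 = 18, so the process takes 18 weeks.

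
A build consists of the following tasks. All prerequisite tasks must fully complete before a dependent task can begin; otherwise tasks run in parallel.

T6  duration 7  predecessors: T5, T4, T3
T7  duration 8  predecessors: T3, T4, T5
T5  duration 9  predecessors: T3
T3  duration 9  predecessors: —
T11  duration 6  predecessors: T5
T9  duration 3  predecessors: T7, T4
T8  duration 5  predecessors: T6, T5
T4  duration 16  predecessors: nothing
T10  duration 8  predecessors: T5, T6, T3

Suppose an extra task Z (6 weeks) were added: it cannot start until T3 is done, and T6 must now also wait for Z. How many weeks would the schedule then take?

Originally the schedule takes 33 weeks.
With Z inserted, T6 now waits for max(T5, T4, T3, Z).
New critical path: T3→T5→T6→T10 = 9+9+7+8 = 33 ⇒ 33 weeks.

33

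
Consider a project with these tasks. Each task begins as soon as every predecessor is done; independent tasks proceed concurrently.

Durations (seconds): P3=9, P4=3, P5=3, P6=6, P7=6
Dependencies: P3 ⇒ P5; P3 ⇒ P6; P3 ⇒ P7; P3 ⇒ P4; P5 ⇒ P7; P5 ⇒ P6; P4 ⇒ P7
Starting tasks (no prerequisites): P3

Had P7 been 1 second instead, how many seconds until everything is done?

18

As given, the longest chain is P3→P4→P7 = 9+3+6 = 18, so the finish is 18 seconds.
P7 is on the critical path; changing it to 1 makes that path 13 seconds.
New critical path: P3→P5→P6 = 9+3+6 = 18 ⇒ 18 seconds.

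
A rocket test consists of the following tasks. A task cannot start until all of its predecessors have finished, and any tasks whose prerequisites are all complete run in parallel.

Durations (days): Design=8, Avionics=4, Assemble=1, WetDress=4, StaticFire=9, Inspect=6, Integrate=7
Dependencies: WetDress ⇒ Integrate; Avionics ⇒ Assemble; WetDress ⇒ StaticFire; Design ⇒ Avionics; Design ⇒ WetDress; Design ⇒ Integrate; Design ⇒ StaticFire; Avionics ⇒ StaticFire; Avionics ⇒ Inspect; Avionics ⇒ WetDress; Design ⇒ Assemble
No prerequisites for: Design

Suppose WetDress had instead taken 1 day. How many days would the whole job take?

The binding path is Design→Avionics→WetDress→StaticFire = 8+4+4+9 = 25; finish at 25 days.
WetDress is on the critical path; changing it to 1 makes that path 22 days.
The critical path is still Design→Avionics→WetDress→StaticFire; finish is now 22 days.

22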